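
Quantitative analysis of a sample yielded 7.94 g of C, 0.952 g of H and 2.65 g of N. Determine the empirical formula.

n(C) = 7.94/12.01 = 0.6611, n(H) = 0.952/1.008 = 0.9444, n(N) = 2.65/14.01 = 0.1892
Divide by the smallest (0.1892 mol N): C 3.495, H 4.993, N 1.000
Multiply by 2: C 6.99, H 9.99, N 2.00 → C7H10N2

C7H10N2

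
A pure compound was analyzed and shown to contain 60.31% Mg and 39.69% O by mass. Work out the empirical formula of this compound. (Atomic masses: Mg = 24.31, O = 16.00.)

Assume 100 g: 60.31 g Mg, 39.69 g O.
Mg: 60.31 g ÷ 24.31 g/mol = 2.481 mol
O: 39.69 g ÷ 16.00 g/mol = 2.481 mol
Ratios (÷ 2.481): Mg 1.000, O 1.000
→ MgO

MgO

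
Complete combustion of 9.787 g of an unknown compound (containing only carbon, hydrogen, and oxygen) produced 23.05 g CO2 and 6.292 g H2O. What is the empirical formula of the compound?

mol C = 23.05 / 44.01 = 0.5237; mass C = 0.5237 × 12.01 = 6.290 g
mol H = 2 × (6.292 / 18.02) = 0.6983; mass H = 0.6983 × 1.008 = 0.7039 g
mass O = 9.787 − (6.994) = 2.793 g → mol O = 0.1746
Divide by the smallest (0.1746 mol O): C 3.000, H 4.001, O 1.000
→ C3H4O

C3H4O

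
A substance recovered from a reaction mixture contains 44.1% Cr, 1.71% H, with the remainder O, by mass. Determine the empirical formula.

CrH2O4

Assume 100 g: 44.1 g Cr, 1.71 g H, 54.19 g O.
Moles — Cr: 44.1 / 52.00 = 0.8481 mol; H: 1.71 / 1.008 = 1.696 mol; O: 54.19 / 16.00 = 3.387 mol
Ratios (÷ 0.8481): Cr 1.000, H 2.000, O 3.994
→ CrH2O4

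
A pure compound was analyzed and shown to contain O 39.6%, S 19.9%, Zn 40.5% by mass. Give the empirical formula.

Assume 100 g: 39.6 g O, 19.9 g S, 40.5 g Zn.
Moles — O: 39.6 / 16.00 = 2.475 mol; S: 19.9 / 32.07 = 0.6205 mol; Zn: 40.5 / 65.38 = 0.6195 mol
Smallest is Zn at 0.6195 mol; normalising gives O 3.995, S 1.002, Zn 1.000
Ratio ≈ 4:1:1, so the empirical formula is O4SZn

O4SZn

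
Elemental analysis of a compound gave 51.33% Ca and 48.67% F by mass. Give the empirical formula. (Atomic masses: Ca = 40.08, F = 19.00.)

CaF2

Assume 100 g: 51.33 g Ca, 48.67 g F.
Moles — Ca: 51.33 / 40.08 = 1.281 mol; F: 48.67 / 19.00 = 2.562 mol
Smallest is Ca at 1.281 mol; normalising gives Ca 1.000, F 2.000
→ CaF2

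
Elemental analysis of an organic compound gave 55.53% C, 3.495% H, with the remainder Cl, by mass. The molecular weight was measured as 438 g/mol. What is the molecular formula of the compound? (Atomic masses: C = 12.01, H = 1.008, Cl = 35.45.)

Assume 100 g: 55.53 g C, 3.495 g H, 40.975 g Cl.
Moles — C: 55.53 / 12.01 = 4.624 mol; H: 3.495 / 1.008 = 3.467 mol; Cl: 40.975 / 35.45 = 1.156 mol
Ratios (÷ 1.156): C 4.000, H 3.000, Cl 1.000
→ C4H3Cl
Empirical-formula mass = 86.51 g/mol
n = 438 / 86.51 = 5.06 ≈ 5
Molecular formula = (C4H3Cl)×5 = C20H15Cl5

C20H15Cl5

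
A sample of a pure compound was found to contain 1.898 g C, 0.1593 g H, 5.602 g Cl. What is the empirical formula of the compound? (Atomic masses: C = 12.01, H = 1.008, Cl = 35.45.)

CHCl

Moles — C: 1.898 / 12.01 = 0.158 mol; H: 0.1593 / 1.008 = 0.158 mol; Cl: 5.602 / 35.45 = 0.158 mol
Divide by the smallest (0.158 mol Cl): C 1.000, H 1.000, Cl 1.000
≈ 1:1:1 → CHCl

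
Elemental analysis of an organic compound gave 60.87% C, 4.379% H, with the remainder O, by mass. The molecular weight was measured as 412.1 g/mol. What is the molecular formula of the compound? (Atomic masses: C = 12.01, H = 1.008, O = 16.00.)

C21H18O9

Assume 100 g: 60.87 g C, 4.379 g H, 34.751 g O.
C: 60.87 g ÷ 12.01 g/mol = 5.068 mol
H: 4.379 g ÷ 1.008 g/mol = 4.344 mol
O: 34.751 g ÷ 16.00 g/mol = 2.172 mol
Divide by the smallest (2.172 mol O): C 2.334, H 2.000, O 1.000
Multiply by 3: C 7.00, H 6.00, O 3.00 → C7H6O3
Empirical-formula mass = 138.12 g/mol
n = 412.1 / 138.12 = 2.98 ≈ 3
Molecular formula = (C7H6O3)×3 = C21H18O9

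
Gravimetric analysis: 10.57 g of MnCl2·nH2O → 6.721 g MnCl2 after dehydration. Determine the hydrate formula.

Mass of water lost = 10.57 − 6.721 = 3.849 g → 3.849 / 18.02 = 0.2136 mol H2O
Molar mass of MnCl2 = 125.84 g/mol → mol MnCl2 = 6.721 / 125.84 = 0.05341
n = 0.2136 / 0.05341 = 4.00 ≈ 4 → MnCl2·4H2O

MnCl2·4H2O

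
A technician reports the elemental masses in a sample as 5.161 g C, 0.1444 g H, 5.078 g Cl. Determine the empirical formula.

n(C) = 5.161/12.01 = 0.4297, n(H) = 0.1444/1.008 = 0.1433, n(Cl) = 5.078/35.45 = 0.1432
Ratios (÷ 0.1432): C 3.000, H 1.000, Cl 1.000
→ C3HCl

C3HCl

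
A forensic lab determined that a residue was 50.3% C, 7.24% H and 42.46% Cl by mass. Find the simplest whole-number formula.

Assume 100 g: 50.3 g C, 7.24 g H, 42.46 g Cl.
Moles — C: 50.3 / 12.01 = 4.188 mol; H: 7.24 / 1.008 = 7.183 mol; Cl: 42.46 / 35.45 = 1.198 mol
Smallest is Cl at 1.198 mol; normalising gives C 3.497, H 5.997, Cl 1.000
Scaling by 2: C 6.99, H 11.99, Cl 2.00 → C7H12Cl2

C7H12Cl2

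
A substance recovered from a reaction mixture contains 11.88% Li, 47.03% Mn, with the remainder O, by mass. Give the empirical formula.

Li2MnO3

Assume 100 g: 11.88 g Li, 47.03 g Mn, 41.09 g O.
Li: 11.88 g ÷ 6.94 g/mol = 1.712 mol
Mn: 47.03 g ÷ 54.94 g/mol = 0.856 mol
O: 41.09 g ÷ 16.00 g/mol = 2.568 mol
Ratios (÷ 0.856): Li 2.000, Mn 1.000, O 3.000
≈ 2:1:3 → Li2MnO3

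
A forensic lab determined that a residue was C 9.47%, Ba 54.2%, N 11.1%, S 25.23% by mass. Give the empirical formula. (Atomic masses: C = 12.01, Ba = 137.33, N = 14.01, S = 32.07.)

Assume 100 g: 9.47 g C, 54.2 g Ba, 11.1 g N, 25.23 g S.
C: 9.47 g ÷ 12.01 g/mol = 0.7885 mol
Ba: 54.2 g ÷ 137.33 g/mol = 0.3947 mol
N: 11.1 g ÷ 14.01 g/mol = 0.7923 mol
S: 25.23 g ÷ 32.07 g/mol = 0.7867 mol
Divide by the smallest (0.3947 mol Ba): C 1.998, Ba 1.000, N 2.007, S 1.993
Ratio ≈ 2:1:2:2, so the empirical formula is C2BaN2S2

C2BaN2S2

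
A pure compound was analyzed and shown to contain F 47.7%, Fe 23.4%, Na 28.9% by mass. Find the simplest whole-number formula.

Assume 100 g: 47.7 g F, 23.4 g Fe, 28.9 g Na.
n(F) = 47.7/19.00 = 2.511, n(Fe) = 23.4/55.85 = 0.419, n(Na) = 28.9/22.99 = 1.257
Ratios (÷ 0.419): F 5.992, Fe 1.000, Na 3.000
→ F6FeNa3

F6FeNa3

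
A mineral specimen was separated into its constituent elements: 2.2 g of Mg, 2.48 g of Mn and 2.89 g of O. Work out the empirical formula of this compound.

Moles — Mg: 2.2 / 24.31 = 0.0905 mol; Mn: 2.48 / 54.94 = 0.04514 mol; O: 2.89 / 16.00 = 0.1806 mol
Ratios (÷ 0.04514): Mg 2.005, Mn 1.000, O 4.001
→ Mg2MnO4

Mg2MnO4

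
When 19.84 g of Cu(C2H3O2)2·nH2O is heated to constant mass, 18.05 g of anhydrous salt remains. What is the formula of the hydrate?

Mass of water lost = 19.84 − 18.05 = 1.79 g → 1.79 / 18.02 = 0.09933 mol H2O
Molar mass of Cu(C2H3O2)2 = 181.64 g/mol → mol Cu(C2H3O2)2 = 18.05 / 181.64 = 0.09937
n = 0.09933 / 0.09937 = 1.00 ≈ 1 → Cu(C2H3O2)2·H2O

Cu(C2H3O2)2·H2O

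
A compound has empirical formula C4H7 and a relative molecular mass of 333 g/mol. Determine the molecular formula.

C24H42

Empirical-formula mass = 55.10 g/mol
n = 333 / 55.10 = 6.04 ≈ 6
Molecular formula = (C4H7)6 = C24H42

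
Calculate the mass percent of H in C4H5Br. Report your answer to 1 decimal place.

3.8%

Molar mass = 4(12.01) + 5(1.008) + 1(79.90) = 132.980 g/mol
Mass of H per mole = 5 × 1.008 = 5.040 g
% H = 5.040 / 132.980 × 100 = 3.8%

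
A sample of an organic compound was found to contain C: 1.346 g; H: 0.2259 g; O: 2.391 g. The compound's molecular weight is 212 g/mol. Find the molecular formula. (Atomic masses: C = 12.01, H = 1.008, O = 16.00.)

C6H12O8

C: 1.346 g ÷ 12.01 g/mol = 0.1121 mol
H: 0.2259 g ÷ 1.008 g/mol = 0.2241 mol
O: 2.391 g ÷ 16.00 g/mol = 0.1494 mol
Smallest is C at 0.1121 mol; normalising gives C 1.000, H 2.000, O 1.333
×3: C 3.00, H 6.00, O 4.00 → C3H6O4
Empirical-formula mass = 106.08 g/mol
n = 212 / 106.08 = 2.00 ≈ 2
Molecular formula = (C3H6O4)×2 = C6H12O8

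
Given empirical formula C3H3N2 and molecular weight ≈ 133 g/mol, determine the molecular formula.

Empirical-formula mass = 67.07 g/mol
n = 133 / 67.07 = 1.98 ≈ 2
Molecular formula = (C3H3N2)2 = C6H6N4

C6H6N4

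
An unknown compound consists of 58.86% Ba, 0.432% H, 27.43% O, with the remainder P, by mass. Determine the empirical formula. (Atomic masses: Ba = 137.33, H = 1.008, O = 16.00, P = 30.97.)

Assume 100 g: 58.86 g Ba, 0.432 g H, 27.43 g O, 13.278 g P.
Ba: 58.86 g ÷ 137.33 g/mol = 0.4286 mol
H: 0.432 g ÷ 1.008 g/mol = 0.4286 mol
O: 27.43 g ÷ 16.00 g/mol = 1.714 mol
P: 13.278 g ÷ 30.97 g/mol = 0.4287 mol
Divide by the smallest (0.4286 mol H): Ba 1.000, H 1.000, O 4.000, P 1.000
→ BaHO4P

BaHO4P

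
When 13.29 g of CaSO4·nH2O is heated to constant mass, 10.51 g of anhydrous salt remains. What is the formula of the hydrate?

Mass of water lost = 13.29 − 10.51 = 2.78 g → 2.78 / 18.02 = 0.1543 mol H2O
Molar mass of CaSO4 = 136.15 g/mol → mol CaSO4 = 10.51 / 136.15 = 0.07719
n = 0.1543 / 0.07719 = 2.00 ≈ 2 → CaSO4·2H2O

CaSO4·2H2O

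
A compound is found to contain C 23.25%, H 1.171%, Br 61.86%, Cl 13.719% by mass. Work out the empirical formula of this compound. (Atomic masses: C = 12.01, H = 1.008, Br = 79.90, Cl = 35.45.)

Assume 100 g: 23.25 g C, 1.171 g H, 61.86 g Br, 13.719 g Cl.
n(C) = 23.25/12.01 = 1.936, n(H) = 1.171/1.008 = 1.162, n(Br) = 61.86/79.90 = 0.7742, n(Cl) = 13.719/35.45 = 0.387
Smallest is Cl at 0.387 mol; normalising gives C 5.002, H 3.002, Br 2.001, Cl 1.000
≈ 5:3:2:1 → C5H3Br2Cl

C5H3Br2Cl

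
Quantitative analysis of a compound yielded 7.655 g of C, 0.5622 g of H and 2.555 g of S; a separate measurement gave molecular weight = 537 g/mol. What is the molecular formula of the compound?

C32H28S4

Moles — C: 7.655 / 12.01 = 0.6374 mol; H: 0.5622 / 1.008 = 0.5577 mol; S: 2.555 / 32.07 = 0.07967 mol
Smallest is S at 0.07967 mol; normalising gives C 8.000, H 7.001, S 1.000
→ C8H7S
Empirical-formula mass = 135.21 g/mol
n = 537 / 135.21 = 3.97 ≈ 4
Molecular formula = (C8H7S)×4 = C32H28S4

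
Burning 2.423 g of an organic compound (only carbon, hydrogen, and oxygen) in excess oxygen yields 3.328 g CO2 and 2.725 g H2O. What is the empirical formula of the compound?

CH4O

mol C = 3.328 / 44.01 = 0.07562; mass C = 0.07562 × 12.01 = 0.9082 g
mol H = 2 × (2.725 / 18.02) = 0.3024; mass H = 0.3024 × 1.008 = 0.3049 g
mass O = 2.423 − (1.213) = 1.210 g → mol O = 0.07562
Smallest is C at 0.07562 mol; normalising gives C 1.000, H 4.000, O 1.000
→ CH4O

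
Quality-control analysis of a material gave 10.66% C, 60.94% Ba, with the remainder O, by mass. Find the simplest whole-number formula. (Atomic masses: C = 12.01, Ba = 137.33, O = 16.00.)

C2BaO4

Assume 100 g: 10.66 g C, 60.94 g Ba, 28.4 g O.
n(C) = 10.66/12.01 = 0.8876, n(Ba) = 60.94/137.33 = 0.4437, n(O) = 28.4/16.00 = 1.775
Ratios (÷ 0.4437): C 2.000, Ba 1.000, O 4.000
Ratio ≈ 2:1:4, so the empirical formula is C2BaO4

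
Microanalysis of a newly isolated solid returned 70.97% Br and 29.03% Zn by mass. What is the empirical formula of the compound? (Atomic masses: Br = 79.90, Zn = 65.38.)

Assume 100 g: 70.97 g Br, 29.03 g Zn.
Moles — Br: 70.97 / 79.90 = 0.8882 mol; Zn: 29.03 / 65.38 = 0.444 mol
Smallest is Zn at 0.444 mol; normalising gives Br 2.000, Zn 1.000
Ratio ≈ 2:1, so the empirical formula is Br2Zn

Br2Zn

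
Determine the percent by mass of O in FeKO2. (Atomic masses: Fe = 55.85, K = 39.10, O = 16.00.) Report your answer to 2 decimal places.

Molar mass = 1(55.85) + 1(39.10) + 2(16.00) = 126.950 g/mol
Mass of O per mole = 2 × 16.00 = 32.000 g
% O = 32.000 / 126.950 × 100 = 25.21%

25.21%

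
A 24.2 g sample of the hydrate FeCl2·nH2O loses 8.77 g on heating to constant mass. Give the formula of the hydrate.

FeCl2·4H2O

Mass of anhydrous FeCl2 = 24.2 − 8.77 = 15.43 g
mol H2O = 8.77 / 18.02 = 0.4867
Molar mass of FeCl2 = 126.75 g/mol → mol FeCl2 = 15.43 / 126.75 = 0.1217
n = 0.4867 / 0.1217 = 4.00 ≈ 4 → FeCl2·4H2O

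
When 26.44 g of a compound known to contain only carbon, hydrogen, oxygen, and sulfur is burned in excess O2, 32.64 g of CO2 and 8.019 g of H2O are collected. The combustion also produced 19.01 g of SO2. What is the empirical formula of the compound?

mol C = 32.64 / 44.01 = 0.7416; mass C = 0.7416 × 12.01 = 8.907 g
mol H = 2 × (8.019 / 18.02) = 0.8900; mass H = 0.8900 × 1.008 = 0.8971 g
mol S = 19.01 / 64.07 = 0.2967; mass S = 9.515 g
mass O = 26.44 − (19.32) = 7.120 g → mol O = 0.4450
Ratios (÷ 0.2967): C 2.500, H 3.000, O 1.500, S 1.000
Multiply by 2: C 5.00, H 6.00, O 3.00, S 2.00 → C5H6O3S2

C5H6O3S2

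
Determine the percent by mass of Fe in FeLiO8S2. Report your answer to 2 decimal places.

Molar mass = 1(55.85) + 1(6.94) + 8(16.00) + 2(32.07) = 254.930 g/mol
Mass of Fe per mole = 1 × 55.85 = 55.850 g
% Fe = 55.850 / 254.930 × 100 = 21.91%

21.91%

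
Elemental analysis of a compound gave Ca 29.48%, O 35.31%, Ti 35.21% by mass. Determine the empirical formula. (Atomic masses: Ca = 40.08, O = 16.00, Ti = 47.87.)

Assume 100 g: 29.48 g Ca, 35.31 g O, 35.21 g Ti.
Ca: 29.48 g ÷ 40.08 g/mol = 0.7355 mol
O: 35.31 g ÷ 16.00 g/mol = 2.207 mol
Ti: 35.21 g ÷ 47.87 g/mol = 0.7355 mol
Divide by the smallest (0.7355 mol Ca): Ca 1.000, O 3.000, Ti 1.000
≈ 1:3:1 → CaO3Ti

CaO3Ti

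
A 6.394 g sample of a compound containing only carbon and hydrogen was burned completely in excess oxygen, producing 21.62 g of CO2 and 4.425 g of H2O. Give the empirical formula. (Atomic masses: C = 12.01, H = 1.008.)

CH

mol C = 21.62 / 44.01 = 0.4913; mass C = 0.4913 × 12.01 = 5.900 g
mol H = 2 × (4.425 / 18.02) = 0.4911; mass H = 0.4911 × 1.008 = 0.4950 g
Ratios (÷ 0.4911): C 1.000, H 1.000
Ratio ≈ 1:1, so the empirical formula is CH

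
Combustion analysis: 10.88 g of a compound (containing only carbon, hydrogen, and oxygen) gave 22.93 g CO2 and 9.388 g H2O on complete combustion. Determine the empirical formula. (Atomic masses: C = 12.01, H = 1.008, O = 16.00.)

mol C = 22.93 / 44.01 = 0.5210; mass C = 0.5210 × 12.01 = 6.257 g
mol H = 2 × (9.388 / 18.02) = 1.042; mass H = 1.042 × 1.008 = 1.050 g
mass O = 10.88 − (7.308) = 3.572 g → mol O = 0.2233
Ratios (÷ 0.2233): C 2.334, H 4.667, O 1.000
Multiply by 3: C 7.00, H 14.00, O 3.00 → C7H14O3

C7H14O3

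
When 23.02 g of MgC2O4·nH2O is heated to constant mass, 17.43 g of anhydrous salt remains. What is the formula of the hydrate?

Mass of water lost = 23.02 − 17.43 = 5.59 g → 5.59 / 18.02 = 0.3102 mol H2O
Molar mass of MgC2O4 = 112.33 g/mol → mol MgC2O4 = 17.43 / 112.33 = 0.1552
n = 0.3102 / 0.1552 = 2.00 ≈ 2 → MgC2O4·2H2O

MgC2O4·2H2O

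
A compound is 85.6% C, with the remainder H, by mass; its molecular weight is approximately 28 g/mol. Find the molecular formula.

Assume 100 g: 85.6 g C, 14.4 g H.
n(C) = 85.6/12.01 = 7.127, n(H) = 14.4/1.008 = 14.29
Divide by the smallest (7.127 mol C): C 1.000, H 2.004
Ratio ≈ 1:2, so the empirical formula is CH2
Empirical-formula mass = 14.03 g/mol
n = 28 / 14.03 = 2.00 ≈ 2
Molecular formula = (CH2)×2 = C2H4

C2H4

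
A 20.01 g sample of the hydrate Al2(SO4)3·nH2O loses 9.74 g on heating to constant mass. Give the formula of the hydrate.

Mass of anhydrous Al2(SO4)3 = 20.01 − 9.74 = 10.27 g
mol H2O = 9.74 / 18.02 = 0.5405
Molar mass of Al2(SO4)3 = 342.17 g/mol → mol Al2(SO4)3 = 10.27 / 342.17 = 0.03001
n = 0.5405 / 0.03001 = 18.01 ≈ 18 → Al2(SO4)3·18H2O

Al2(SO4)3·18H2O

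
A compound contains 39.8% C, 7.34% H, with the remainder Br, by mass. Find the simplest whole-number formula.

Assume 100 g: 39.8 g C, 7.34 g H, 52.86 g Br.
C: 39.8 g ÷ 12.01 g/mol = 3.314 mol
H: 7.34 g ÷ 1.008 g/mol = 7.282 mol
Br: 52.86 g ÷ 79.90 g/mol = 0.6616 mol
Ratios (÷ 0.6616): C 5.009, H 11.007, Br 1.000
Ratio ≈ 5:11:1, so the empirical formula is C5H11Br

C5H11Br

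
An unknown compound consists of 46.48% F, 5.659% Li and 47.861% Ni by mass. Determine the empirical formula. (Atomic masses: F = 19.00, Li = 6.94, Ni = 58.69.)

Assume 100 g: 46.48 g F, 5.659 g Li, 47.861 g Ni.
Moles — F: 46.48 / 19.00 = 2.446 mol; Li: 5.659 / 6.94 = 0.8154 mol; Ni: 47.861 / 58.69 = 0.8155 mol
Divide by the smallest (0.8154 mol Li): F 3.000, Li 1.000, Ni 1.000
≈ 3:1:1 → F3LiNi

F3LiNi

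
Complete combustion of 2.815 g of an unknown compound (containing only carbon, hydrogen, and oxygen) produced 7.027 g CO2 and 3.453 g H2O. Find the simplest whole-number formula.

mol C = 7.027 / 44.01 = 0.1597; mass C = 0.1597 × 12.01 = 1.918 g
mol H = 2 × (3.453 / 18.02) = 0.3832; mass H = 0.3832 × 1.008 = 0.3863 g
mass O = 2.815 − (2.304) = 0.5111 g → mol O = 0.03194
Smallest is O at 0.03194 mol; normalising gives C 4.999, H 11.998, O 1.000
→ C5H12O

C5H12O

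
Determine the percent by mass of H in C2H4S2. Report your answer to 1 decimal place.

Molar mass = 2(12.01) + 4(1.008) + 2(32.07) = 92.192 g/mol
Mass of H per mole = 4 × 1.008 = 4.032 g
% H = 4.032 / 92.192 × 100 = 4.4%

4.4%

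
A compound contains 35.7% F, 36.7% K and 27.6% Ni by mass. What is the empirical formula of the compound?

Assume 100 g: 35.7 g F, 36.7 g K, 27.6 g Ni.
n(F) = 35.7/19.00 = 1.879, n(K) = 36.7/39.10 = 0.9386, n(Ni) = 27.6/58.69 = 0.4703
Smallest is Ni at 0.4703 mol; normalising gives F 3.995, K 1.996, Ni 1.000
≈ 4:2:1 → F4K2Ni

F4K2Ni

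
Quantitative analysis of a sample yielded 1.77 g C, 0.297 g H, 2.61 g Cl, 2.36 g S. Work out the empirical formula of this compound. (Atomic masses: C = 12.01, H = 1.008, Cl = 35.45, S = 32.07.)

C2H4ClS

Moles — C: 1.77 / 12.01 = 0.1474 mol; H: 0.297 / 1.008 = 0.2946 mol; Cl: 2.61 / 35.45 = 0.07362 mol; S: 2.36 / 32.07 = 0.07359 mol
Smallest is S at 0.07359 mol; normalising gives C 2.003, H 4.004, Cl 1.000, S 1.000
≈ 2:4:1:1 → C2H4ClS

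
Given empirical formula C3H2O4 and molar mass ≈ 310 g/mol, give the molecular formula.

C9H6O12

Empirical-formula mass = 102.05 g/mol
n = 310 / 102.05 = 3.04 ≈ 3
Molecular formula = (C3H2O4)3 = C9H6O12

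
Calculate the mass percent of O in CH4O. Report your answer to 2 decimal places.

Molar mass = 1(12.01) + 4(1.008) + 1(16.00) = 32.042 g/mol
Mass of O per mole = 1 × 16.00 = 16.000 g
% O = 16.000 / 32.042 × 100 = 49.93%

49.93%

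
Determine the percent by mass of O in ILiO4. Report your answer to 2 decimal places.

32.35%

Molar mass = 1(126.90) + 1(6.94) + 4(16.00) = 197.840 g/mol
Mass of O per mole = 4 × 16.00 = 64.000 g
% O = 64.000 / 197.840 × 100 = 32.35%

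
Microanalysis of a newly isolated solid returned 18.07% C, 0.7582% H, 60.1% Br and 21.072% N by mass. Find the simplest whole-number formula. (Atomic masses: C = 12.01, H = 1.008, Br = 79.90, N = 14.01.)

Assume 100 g: 18.07 g C, 0.7582 g H, 60.1 g Br, 21.072 g N.
n(C) = 18.07/12.01 = 1.505, n(H) = 0.7582/1.008 = 0.7522, n(Br) = 60.1/79.90 = 0.7522, n(N) = 21.072/14.01 = 1.504
Smallest is H at 0.7522 mol; normalising gives C 2.000, H 1.000, Br 1.000, N 2.000
Ratio ≈ 2:1:1:2, so the empirical formula is C2HBrN2

C2HBrN2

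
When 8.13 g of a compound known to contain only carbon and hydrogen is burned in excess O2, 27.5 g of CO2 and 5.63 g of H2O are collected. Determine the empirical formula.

mol C = 27.5 / 44.01 = 0.6249; mass C = 0.6249 × 12.01 = 7.505 g
mol H = 2 × (5.63 / 18.02) = 0.6249; mass H = 0.6249 × 1.008 = 0.6299 g
Divide by the smallest (0.6249 mol C): C 1.000, H 1.000
≈ 1:1 → CH

CH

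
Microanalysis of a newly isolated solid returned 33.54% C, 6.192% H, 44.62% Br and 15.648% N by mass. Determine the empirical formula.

C5H11BrN2

Assume 100 g: 33.54 g C, 6.192 g H, 44.62 g Br, 15.648 g N.
C: 33.54 g ÷ 12.01 g/mol = 2.793 mol
H: 6.192 g ÷ 1.008 g/mol = 6.143 mol
Br: 44.62 g ÷ 79.90 g/mol = 0.5584 mol
N: 15.648 g ÷ 14.01 g/mol = 1.117 mol
Smallest is Br at 0.5584 mol; normalising gives C 5.001, H 11.000, Br 1.000, N 2.000
≈ 5:11:1:2 → C5H11BrN2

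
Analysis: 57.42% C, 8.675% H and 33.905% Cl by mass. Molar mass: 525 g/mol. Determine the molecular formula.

C25H45Cl5

Assume 100 g: 57.42 g C, 8.675 g H, 33.905 g Cl.
n(C) = 57.42/12.01 = 4.781, n(H) = 8.675/1.008 = 8.606, n(Cl) = 33.905/35.45 = 0.9564
Smallest is Cl at 0.9564 mol; normalising gives C 4.999, H 8.998, Cl 1.000
→ C5H9Cl
Empirical-formula mass = 104.57 g/mol
n = 525 / 104.57 = 5.02 ≈ 5
Molecular formula = (C5H9Cl)×5 = C25H45Cl5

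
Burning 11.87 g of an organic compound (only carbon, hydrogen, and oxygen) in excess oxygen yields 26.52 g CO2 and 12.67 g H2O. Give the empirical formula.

C3H7O

mol C = 26.52 / 44.01 = 0.6026; mass C = 0.6026 × 12.01 = 7.237 g
mol H = 2 × (12.67 / 18.02) = 1.406; mass H = 1.406 × 1.008 = 1.417 g
mass O = 11.87 − (8.655) = 3.215 g → mol O = 0.2010
Smallest is O at 0.201 mol; normalising gives C 2.998, H 6.997, O 1.000
Ratio ≈ 3:7:1, so the empirical formula is C3H7O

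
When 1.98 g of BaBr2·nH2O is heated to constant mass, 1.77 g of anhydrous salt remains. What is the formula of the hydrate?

Mass of water lost = 1.98 − 1.77 = 0.21 g → 0.21 / 18.02 = 0.01165 mol H2O
Molar mass of BaBr2 = 297.13 g/mol → mol BaBr2 = 1.77 / 297.13 = 0.005957
n = 0.01165 / 0.005957 = 1.96 ≈ 2 → BaBr2·2H2O

BaBr2·2H2O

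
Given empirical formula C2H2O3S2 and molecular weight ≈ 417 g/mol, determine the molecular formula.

Empirical-formula mass = 138.18 g/mol
n = 417 / 138.18 = 3.02 ≈ 3
Molecular formula = (C2H2O3S2)3 = C6H6O9S6

C6H6O9S6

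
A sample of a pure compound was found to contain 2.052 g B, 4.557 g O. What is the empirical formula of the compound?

B2O3

Moles — B: 2.052 / 10.81 = 0.1898 mol; O: 4.557 / 16.00 = 0.2848 mol
Ratios (÷ 0.1898): B 1.000, O 1.500
×2: B 2.00, O 3.00 → B2O3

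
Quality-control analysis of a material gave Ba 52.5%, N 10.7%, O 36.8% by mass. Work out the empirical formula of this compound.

Assume 100 g: 52.5 g Ba, 10.7 g N, 36.8 g O.
Ba: 52.5 g ÷ 137.33 g/mol = 0.3823 mol
N: 10.7 g ÷ 14.01 g/mol = 0.7637 mol
O: 36.8 g ÷ 16.00 g/mol = 2.3 mol
Smallest is Ba at 0.3823 mol; normalising gives Ba 1.000, N 1.998, O 6.016
→ BaN2O6

BaN2O6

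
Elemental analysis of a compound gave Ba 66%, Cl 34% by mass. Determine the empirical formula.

Assume 100 g: 66 g Ba, 34 g Cl.
n(Ba) = 66/137.33 = 0.4806, n(Cl) = 34/35.45 = 0.9591
Divide by the smallest (0.4806 mol Ba): Ba 1.000, Cl 1.996
≈ 1:2 → BaCl2

BaCl2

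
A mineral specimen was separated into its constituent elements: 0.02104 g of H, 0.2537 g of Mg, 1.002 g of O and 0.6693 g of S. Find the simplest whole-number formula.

n(H) = 0.02104/1.008 = 0.02087, n(Mg) = 0.2537/24.31 = 0.01044, n(O) = 1.002/16.00 = 0.06263, n(S) = 0.6693/32.07 = 0.02087
Divide by the smallest (0.01044 mol Mg): H 2.000, Mg 1.000, O 6.001, S 2.000
Ratio ≈ 2:1:6:2, so the empirical formula is H2MgO6S2

H2MgO6S2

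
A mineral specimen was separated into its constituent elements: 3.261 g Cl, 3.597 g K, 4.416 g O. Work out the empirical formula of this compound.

ClKO3

n(Cl) = 3.261/35.45 = 0.09199, n(K) = 3.597/39.10 = 0.09199, n(O) = 4.416/16.00 = 0.276
Divide by the smallest (0.09199 mol Cl): Cl 1.000, K 1.000, O 3.000
→ ClKO3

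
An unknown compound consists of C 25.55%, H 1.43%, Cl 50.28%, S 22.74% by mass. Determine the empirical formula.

C3H2Cl2S

Assume 100 g: 25.55 g C, 1.43 g H, 50.28 g Cl, 22.74 g S.
C: 25.55 g ÷ 12.01 g/mol = 2.127 mol
H: 1.43 g ÷ 1.008 g/mol = 1.419 mol
Cl: 50.28 g ÷ 35.45 g/mol = 1.418 mol
S: 22.74 g ÷ 32.07 g/mol = 0.7091 mol
Smallest is S at 0.7091 mol; normalising gives C 3.000, H 2.001, Cl 2.000, S 1.000
→ C3H2Cl2S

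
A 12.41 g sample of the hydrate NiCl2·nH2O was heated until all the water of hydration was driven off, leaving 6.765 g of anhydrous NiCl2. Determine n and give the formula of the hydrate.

Mass of water lost = 12.41 − 6.765 = 5.645 g → 5.645 / 18.02 = 0.3133 mol H2O
Molar mass of NiCl2 = 129.59 g/mol → mol NiCl2 = 6.765 / 129.59 = 0.0522
n = 0.3133 / 0.0522 = 6.00 ≈ 6 → NiCl2·6H2O

NiCl2·6H2O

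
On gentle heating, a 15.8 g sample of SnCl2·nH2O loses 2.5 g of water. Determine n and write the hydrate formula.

Mass of anhydrous SnCl2 = 15.8 − 2.5 = 13.3 g
mol H2O = 2.5 / 18.02 = 0.1387
Molar mass of SnCl2 = 189.61 g/mol → mol SnCl2 = 13.3 / 189.61 = 0.07014
n = 0.1387 / 0.07014 = 1.98 ≈ 2 → SnCl2·2H2O

SnCl2·2H2O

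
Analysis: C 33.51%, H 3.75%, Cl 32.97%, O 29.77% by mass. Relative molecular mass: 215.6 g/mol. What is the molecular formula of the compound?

C6H8Cl2O4

Assume 100 g: 33.51 g C, 3.75 g H, 32.97 g Cl, 29.77 g O.
C: 33.51 g ÷ 12.01 g/mol = 2.79 mol
H: 3.75 g ÷ 1.008 g/mol = 3.72 mol
Cl: 32.97 g ÷ 35.45 g/mol = 0.93 mol
O: 29.77 g ÷ 16.00 g/mol = 1.861 mol
Divide by the smallest (0.93 mol Cl): C 3.000, H 4.000, Cl 1.000, O 2.001
→ C3H4ClO2
Empirical-formula mass = 107.51 g/mol
n = 215.6 / 107.51 = 2.01 ≈ 2
Molecular formula = (C3H4ClO2)×2 = C6H8Cl2O4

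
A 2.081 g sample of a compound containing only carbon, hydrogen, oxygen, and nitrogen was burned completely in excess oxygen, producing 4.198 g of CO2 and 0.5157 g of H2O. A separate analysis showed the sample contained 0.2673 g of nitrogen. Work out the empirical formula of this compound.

mol C = 4.198 / 44.01 = 0.09539; mass C = 0.09539 × 12.01 = 1.146 g
mol H = 2 × (0.5157 / 18.02) = 0.05724; mass H = 0.05724 × 1.008 = 0.05769 g
mol N = 0.2673 / 14.01 = 0.01908
mass O = 2.081 − (1.471) = 0.6104 g → mol O = 0.03815
Ratios (÷ 0.01908): C 5.000, H 3.000, N 1.000, O 2.000
→ C5H3NO2

C5H3NO2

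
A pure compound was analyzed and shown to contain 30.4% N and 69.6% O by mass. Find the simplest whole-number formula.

NO2

Assume 100 g: 30.4 g N, 69.6 g O.
Moles — N: 30.4 / 14.01 = 2.17 mol; O: 69.6 / 16.00 = 4.35 mol
Smallest is N at 2.17 mol; normalising gives N 1.000, O 2.005
≈ 1:2 → NO2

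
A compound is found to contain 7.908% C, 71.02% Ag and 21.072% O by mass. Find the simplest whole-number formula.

Assume 100 g: 7.908 g C, 71.02 g Ag, 21.072 g O.
C: 7.908 g ÷ 12.01 g/mol = 0.6585 mol
Ag: 71.02 g ÷ 107.87 g/mol = 0.6584 mol
O: 21.072 g ÷ 16.00 g/mol = 1.317 mol
Smallest is Ag at 0.6584 mol; normalising gives C 1.000, Ag 1.000, O 2.000
≈ 1:1:2 → CAgO2

CAgO2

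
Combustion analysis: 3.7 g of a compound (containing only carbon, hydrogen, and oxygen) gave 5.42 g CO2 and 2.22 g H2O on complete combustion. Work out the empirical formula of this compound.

CH2O

mol C = 5.42 / 44.01 = 0.1232; mass C = 0.1232 × 12.01 = 1.479 g
mol H = 2 × (2.22 / 18.02) = 0.2464; mass H = 0.2464 × 1.008 = 0.2484 g
mass O = 3.7 − (1.727) = 1.973 g → mol O = 0.1233
Ratios (÷ 0.1232): C 1.000, H 2.001, O 1.001
→ CH2O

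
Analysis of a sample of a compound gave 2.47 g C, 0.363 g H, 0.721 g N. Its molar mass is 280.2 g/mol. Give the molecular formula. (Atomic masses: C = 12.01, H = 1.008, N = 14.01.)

C16H28N4

C: 2.47 g ÷ 12.01 g/mol = 0.2057 mol
H: 0.363 g ÷ 1.008 g/mol = 0.3601 mol
N: 0.721 g ÷ 14.01 g/mol = 0.05146 mol
Smallest is N at 0.05146 mol; normalising gives C 3.996, H 6.998, N 1.000
≈ 4:7:1 → C4H7N
Empirical-formula mass = 69.11 g/mol
n = 280.2 / 69.11 = 4.05 ≈ 4
Molecular formula = (C4H7N)×4 = C16H28N4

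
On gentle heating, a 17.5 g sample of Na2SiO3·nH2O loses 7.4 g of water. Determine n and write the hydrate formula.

Na2SiO3·5H2O

Mass of anhydrous Na2SiO3 = 17.5 − 7.4 = 10.1 g
mol H2O = 7.4 / 18.02 = 0.4107
Molar mass of Na2SiO3 = 122.07 g/mol → mol Na2SiO3 = 10.1 / 122.07 = 0.08274
n = 0.4107 / 0.08274 = 4.96 ≈ 5 → Na2SiO3·5H2O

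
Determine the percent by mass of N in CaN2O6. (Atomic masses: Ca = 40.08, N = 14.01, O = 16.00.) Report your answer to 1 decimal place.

17.1%

Molar mass = 1(40.08) + 2(14.01) + 6(16.00) = 164.100 g/mol
Mass of N per mole = 2 × 14.01 = 28.020 g
% N = 28.020 / 164.100 × 100 = 17.1%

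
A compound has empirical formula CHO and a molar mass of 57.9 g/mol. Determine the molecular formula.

Empirical-formula mass = 29.02 g/mol
n = 57.9 / 29.02 = 2.00 ≈ 2
Molecular formula = (CHO)2 = C2H2O2

C2H2O2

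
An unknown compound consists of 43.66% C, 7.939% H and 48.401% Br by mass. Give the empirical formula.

Assume 100 g: 43.66 g C, 7.939 g H, 48.401 g Br.
n(C) = 43.66/12.01 = 3.635, n(H) = 7.939/1.008 = 7.876, n(Br) = 48.401/79.90 = 0.6058
Ratios (÷ 0.6058): C 6.001, H 13.002, Br 1.000
→ C6H13Br

C6H13Br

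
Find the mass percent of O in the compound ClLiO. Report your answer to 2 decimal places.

Molar mass = 1(35.45) + 1(6.94) + 1(16.00) = 58.390 g/mol
Mass of O per mole = 1 × 16.00 = 16.000 g
% O = 16.000 / 58.390 × 100 = 27.40%

27.40%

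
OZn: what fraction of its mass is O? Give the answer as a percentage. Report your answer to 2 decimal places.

19.66%

Molar mass = 1(16.00) + 1(65.38) = 81.380 g/mol
Mass of O per mole = 1 × 16.00 = 16.000 g
% O = 16.000 / 81.380 × 100 = 19.66%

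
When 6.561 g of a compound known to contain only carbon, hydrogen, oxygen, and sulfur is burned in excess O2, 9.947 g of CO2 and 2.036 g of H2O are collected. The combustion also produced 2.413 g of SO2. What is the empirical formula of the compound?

C6H6O4S

mol C = 9.947 / 44.01 = 0.2260; mass C = 0.2260 × 12.01 = 2.714 g
mol H = 2 × (2.036 / 18.02) = 0.2260; mass H = 0.2260 × 1.008 = 0.2278 g
mol S = 2.413 / 64.07 = 0.03766; mass S = 1.208 g
mass O = 6.561 − (4.150) = 2.411 g → mol O = 0.1507
Smallest is S at 0.03766 mol; normalising gives C 6.001, H 6.000, O 4.001, S 1.000
Ratio ≈ 6:6:4:1, so the empirical formula is C6H6O4S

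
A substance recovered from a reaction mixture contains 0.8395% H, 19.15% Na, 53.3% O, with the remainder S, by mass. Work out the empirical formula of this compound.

Assume 100 g: 0.8395 g H, 19.15 g Na, 53.3 g O, 26.711 g S.
Moles — H: 0.8395 / 1.008 = 0.8328 mol; Na: 19.15 / 22.99 = 0.833 mol; O: 53.3 / 16.00 = 3.331 mol; S: 26.711 / 32.07 = 0.8329 mol
Ratios (÷ 0.8328): H 1.000, Na 1.000, O 4.000, S 1.000
≈ 1:1:4:1 → HNaO4S

HNaO4S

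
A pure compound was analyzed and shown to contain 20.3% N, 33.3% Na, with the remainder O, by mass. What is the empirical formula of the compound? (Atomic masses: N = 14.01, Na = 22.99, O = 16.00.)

Assume 100 g: 20.3 g N, 33.3 g Na, 46.4 g O.
n(N) = 20.3/14.01 = 1.449, n(Na) = 33.3/22.99 = 1.448, n(O) = 46.4/16.00 = 2.9
Divide by the smallest (1.448 mol Na): N 1.000, Na 1.000, O 2.002
→ NNaO2

NNaO2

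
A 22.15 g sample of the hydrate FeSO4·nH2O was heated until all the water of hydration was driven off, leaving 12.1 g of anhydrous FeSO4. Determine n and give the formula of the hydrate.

Mass of water lost = 22.15 − 12.1 = 10.05 g → 10.05 / 18.02 = 0.5577 mol H2O
Molar mass of FeSO4 = 151.92 g/mol → mol FeSO4 = 12.1 / 151.92 = 0.07965
n = 0.5577 / 0.07965 = 7.00 ≈ 7 → FeSO4·7H2O

FeSO4·7H2O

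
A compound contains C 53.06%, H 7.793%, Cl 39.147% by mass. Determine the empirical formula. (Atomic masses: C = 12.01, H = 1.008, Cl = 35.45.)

C4H7Cl

Assume 100 g: 53.06 g C, 7.793 g H, 39.147 g Cl.
n(C) = 53.06/12.01 = 4.418, n(H) = 7.793/1.008 = 7.731, n(Cl) = 39.147/35.45 = 1.104
Ratios (÷ 1.104): C 4.001, H 7.001, Cl 1.000
≈ 4:7:1 → C4H7Cl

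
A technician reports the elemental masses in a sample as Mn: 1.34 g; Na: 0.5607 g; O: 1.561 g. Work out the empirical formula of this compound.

MnNaO4

Mn: 1.34 g ÷ 54.94 g/mol = 0.02439 mol
Na: 0.5607 g ÷ 22.99 g/mol = 0.02439 mol
O: 1.561 g ÷ 16.00 g/mol = 0.09756 mol
Smallest is Na at 0.02439 mol; normalising gives Mn 1.000, Na 1.000, O 4.000
Ratio ≈ 1:1:4, so the empirical formula is MnNaO4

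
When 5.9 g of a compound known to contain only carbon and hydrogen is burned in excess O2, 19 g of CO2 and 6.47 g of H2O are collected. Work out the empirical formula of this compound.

C3H5

mol C = 19 / 44.01 = 0.4317; mass C = 0.4317 × 12.01 = 5.185 g
mol H = 2 × (6.47 / 18.02) = 0.7181; mass H = 0.7181 × 1.008 = 0.7238 g
Ratios (÷ 0.4317): C 1.000, H 1.663
×3: C 3.00, H 4.99 → C3H5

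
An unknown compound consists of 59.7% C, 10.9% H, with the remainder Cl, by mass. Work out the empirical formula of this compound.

Assume 100 g: 59.7 g C, 10.9 g H, 29.4 g Cl.
C: 59.7 g ÷ 12.01 g/mol = 4.971 mol
H: 10.9 g ÷ 1.008 g/mol = 10.81 mol
Cl: 29.4 g ÷ 35.45 g/mol = 0.8293 mol
Ratios (÷ 0.8293): C 5.994, H 13.039, Cl 1.000
Ratio ≈ 6:13:1, so the empirical formula is C6H13Cl

C6H13Cl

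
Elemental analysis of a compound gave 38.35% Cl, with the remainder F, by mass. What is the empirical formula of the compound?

ClF3

Assume 100 g: 38.35 g Cl, 61.65 g F.
Moles — Cl: 38.35 / 35.45 = 1.082 mol; F: 61.65 / 19.00 = 3.245 mol
Divide by the smallest (1.082 mol Cl): Cl 1.000, F 2.999
≈ 1:3 → ClF3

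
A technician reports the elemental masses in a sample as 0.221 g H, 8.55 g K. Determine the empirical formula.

H: 0.221 g ÷ 1.008 g/mol = 0.2192 mol
K: 8.55 g ÷ 39.10 g/mol = 0.2187 mol
Divide by the smallest (0.2187 mol K): H 1.003, K 1.000
Ratio ≈ 1:1, so the empirical formula is HK

HK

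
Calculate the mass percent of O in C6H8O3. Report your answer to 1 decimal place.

37.5%

Molar mass = 6(12.01) + 8(1.008) + 3(16.00) = 128.124 g/mol
Mass of O per mole = 3 × 16.00 = 48.000 g
% O = 48.000 / 128.124 × 100 = 37.5%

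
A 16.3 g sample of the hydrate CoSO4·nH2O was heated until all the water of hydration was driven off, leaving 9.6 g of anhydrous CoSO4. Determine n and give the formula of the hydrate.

Mass of water lost = 16.3 − 9.6 = 6.7 g → 6.7 / 18.02 = 0.3718 mol H2O
Molar mass of CoSO4 = 155.00 g/mol → mol CoSO4 = 9.6 / 155.00 = 0.06194
n = 0.3718 / 0.06194 = 6.00 ≈ 6 → CoSO4·6H2O

CoSO4·6H2O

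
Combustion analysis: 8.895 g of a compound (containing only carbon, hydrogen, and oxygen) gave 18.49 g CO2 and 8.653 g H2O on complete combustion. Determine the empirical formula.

mol C = 18.49 / 44.01 = 0.4201; mass C = 0.4201 × 12.01 = 5.046 g
mol H = 2 × (8.653 / 18.02) = 0.9604; mass H = 0.9604 × 1.008 = 0.9681 g
mass O = 8.895 − (6.014) = 2.881 g → mol O = 0.1801
Divide by the smallest (0.1801 mol O): C 2.333, H 5.333, O 1.000
Multiply by 3: C 7.00, H 16.00, O 3.00 → C7H16O3

C7H16O3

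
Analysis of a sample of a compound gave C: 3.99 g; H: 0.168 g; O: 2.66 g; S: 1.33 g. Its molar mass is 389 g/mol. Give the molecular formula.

C16H8O8S2

Moles — C: 3.99 / 12.01 = 0.3322 mol; H: 0.168 / 1.008 = 0.1667 mol; O: 2.66 / 16.00 = 0.1663 mol; S: 1.33 / 32.07 = 0.04147 mol
Divide by the smallest (0.04147 mol S): C 8.011, H 4.019, O 4.009, S 1.000
→ C8H4O4S
Empirical-formula mass = 196.18 g/mol
n = 389 / 196.18 = 1.98 ≈ 2
Molecular formula = (C8H4O4S)×2 = C16H8O8S2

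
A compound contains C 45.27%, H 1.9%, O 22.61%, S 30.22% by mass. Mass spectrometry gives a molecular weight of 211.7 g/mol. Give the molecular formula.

Assume 100 g: 45.27 g C, 1.9 g H, 22.61 g O, 30.22 g S.
C: 45.27 g ÷ 12.01 g/mol = 3.769 mol
H: 1.9 g ÷ 1.008 g/mol = 1.885 mol
O: 22.61 g ÷ 16.00 g/mol = 1.413 mol
S: 30.22 g ÷ 32.07 g/mol = 0.9423 mol
Ratios (÷ 0.9423): C 4.000, H 2.000, O 1.500, S 1.000
×2: C 8.00, H 4.00, O 3.00, S 2.00 → C8H4O3S2
Empirical-formula mass = 212.25 g/mol
n = 211.7 / 212.25 = 1.00 ≈ 1
Molecular formula = empirical formula = C8H4O3S2

C8H4O3S2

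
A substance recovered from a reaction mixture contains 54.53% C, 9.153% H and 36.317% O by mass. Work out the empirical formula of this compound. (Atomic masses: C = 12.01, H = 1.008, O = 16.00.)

Assume 100 g: 54.53 g C, 9.153 g H, 36.317 g O.
n(C) = 54.53/12.01 = 4.54, n(H) = 9.153/1.008 = 9.08, n(O) = 36.317/16.00 = 2.27
Smallest is O at 2.27 mol; normalising gives C 2.000, H 4.000, O 1.000
→ C2H4O

C2H4O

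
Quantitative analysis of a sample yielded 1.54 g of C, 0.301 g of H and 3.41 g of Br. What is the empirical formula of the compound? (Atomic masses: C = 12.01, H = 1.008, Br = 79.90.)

C: 1.54 g ÷ 12.01 g/mol = 0.1282 mol
H: 0.301 g ÷ 1.008 g/mol = 0.2986 mol
Br: 3.41 g ÷ 79.90 g/mol = 0.04268 mol
Divide by the smallest (0.04268 mol Br): C 3.004, H 6.997, Br 1.000
≈ 3:7:1 → C3H7Br

C3H7Br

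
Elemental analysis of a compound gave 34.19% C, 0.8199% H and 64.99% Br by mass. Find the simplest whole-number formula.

C7H2Br2

Assume 100 g: 34.19 g C, 0.8199 g H, 64.99 g Br.
n(C) = 34.19/12.01 = 2.847, n(H) = 0.8199/1.008 = 0.8134, n(Br) = 64.99/79.90 = 0.8134
Ratios (÷ 0.8134): C 3.500, H 1.000, Br 1.000
Multiply by 2: C 7.00, H 2.00, Br 2.00 → C7H2Br2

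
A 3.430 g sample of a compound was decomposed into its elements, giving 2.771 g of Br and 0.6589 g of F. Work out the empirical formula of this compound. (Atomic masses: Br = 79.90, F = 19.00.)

BrF

Moles — Br: 2.771 / 79.90 = 0.03468 mol; F: 0.6589 / 19.00 = 0.03468 mol
Divide by the smallest (0.03468 mol F): Br 1.000, F 1.000
→ BrF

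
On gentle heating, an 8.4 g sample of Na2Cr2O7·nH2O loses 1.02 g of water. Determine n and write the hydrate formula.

Na2Cr2O7·2H2O

Mass of anhydrous Na2Cr2O7 = 8.4 − 1.02 = 7.38 g
mol H2O = 1.02 / 18.02 = 0.0566
Molar mass of Na2Cr2O7 = 261.98 g/mol → mol Na2Cr2O7 = 7.38 / 261.98 = 0.02817
n = 0.0566 / 0.02817 = 2.01 ≈ 2 → Na2Cr2O7·2H2O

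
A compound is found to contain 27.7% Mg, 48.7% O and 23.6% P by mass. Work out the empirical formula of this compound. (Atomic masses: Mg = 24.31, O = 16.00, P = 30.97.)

Mg3O8P2

Assume 100 g: 27.7 g Mg, 48.7 g O, 23.6 g P.
Moles — Mg: 27.7 / 24.31 = 1.139 mol; O: 48.7 / 16.00 = 3.044 mol; P: 23.6 / 30.97 = 0.762 mol
Divide by the smallest (0.762 mol P): Mg 1.495, O 3.994, P 1.000
Scaling by 2: Mg 2.99, O 7.99, P 2.00 → Mg3O8P2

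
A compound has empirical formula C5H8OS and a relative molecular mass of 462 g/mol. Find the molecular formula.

Empirical-formula mass = 116.18 g/mol
n = 462 / 116.18 = 3.98 ≈ 4
Molecular formula = (C5H8OS)4 = C20H32O4S4

C20H32O4S4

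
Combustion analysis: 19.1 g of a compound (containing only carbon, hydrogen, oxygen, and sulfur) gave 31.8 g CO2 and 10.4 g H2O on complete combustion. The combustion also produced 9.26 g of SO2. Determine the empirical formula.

C5H8O2S

mol C = 31.8 / 44.01 = 0.7226; mass C = 0.7226 × 12.01 = 8.678 g
mol H = 2 × (10.4 / 18.02) = 1.154; mass H = 1.154 × 1.008 = 1.164 g
mol S = 9.26 / 64.07 = 0.1445; mass S = 4.635 g
mass O = 19.1 − (14.48) = 4.623 g → mol O = 0.2890
Divide by the smallest (0.1445 mol S): C 4.999, H 7.986, O 1.999, S 1.000
Ratio ≈ 5:8:2:1, so the empirical formula is C5H8O2S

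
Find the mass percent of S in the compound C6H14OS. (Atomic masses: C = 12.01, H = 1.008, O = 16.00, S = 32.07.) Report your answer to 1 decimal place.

23.9%

Molar mass = 6(12.01) + 14(1.008) + 1(16.00) + 1(32.07) = 134.242 g/mol
Mass of S per mole = 1 × 32.07 = 32.070 g
% S = 32.070 / 134.242 × 100 = 23.9%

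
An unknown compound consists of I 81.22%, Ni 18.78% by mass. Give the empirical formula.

I2Ni

Assume 100 g: 81.22 g I, 18.78 g Ni.
Moles — I: 81.22 / 126.90 = 0.64 mol; Ni: 18.78 / 58.69 = 0.32 mol
Smallest is Ni at 0.32 mol; normalising gives I 2.000, Ni 1.000
Ratio ≈ 2:1, so the empirical formula is I2Ni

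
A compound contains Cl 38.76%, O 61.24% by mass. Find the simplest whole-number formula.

Cl2O7

Assume 100 g: 38.76 g Cl, 61.24 g O.
n(Cl) = 38.76/35.45 = 1.093, n(O) = 61.24/16.00 = 3.828
Divide by the smallest (1.093 mol Cl): Cl 1.000, O 3.501
Multiply by 2: Cl 2.00, O 7.00 → Cl2O7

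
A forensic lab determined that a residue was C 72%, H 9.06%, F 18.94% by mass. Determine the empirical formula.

C6H9F

Assume 100 g: 72 g C, 9.06 g H, 18.94 g F.
Moles — C: 72 / 12.01 = 5.995 mol; H: 9.06 / 1.008 = 8.988 mol; F: 18.94 / 19.00 = 0.9968 mol
Divide by the smallest (0.9968 mol F): C 6.014, H 9.017, F 1.000
Ratio ≈ 6:9:1, so the empirical formula is C6H9F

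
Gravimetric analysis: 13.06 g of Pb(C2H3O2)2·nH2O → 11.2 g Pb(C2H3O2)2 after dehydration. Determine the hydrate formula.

Pb(C2H3O2)2·3H2O

Mass of water lost = 13.06 − 11.2 = 1.86 g → 1.86 / 18.02 = 0.1032 mol H2O
Molar mass of Pb(C2H3O2)2 = 325.29 g/mol → mol Pb(C2H3O2)2 = 11.2 / 325.29 = 0.03443
n = 0.1032 / 0.03443 = 3.00 ≈ 3 → Pb(C2H3O2)2·3H2O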